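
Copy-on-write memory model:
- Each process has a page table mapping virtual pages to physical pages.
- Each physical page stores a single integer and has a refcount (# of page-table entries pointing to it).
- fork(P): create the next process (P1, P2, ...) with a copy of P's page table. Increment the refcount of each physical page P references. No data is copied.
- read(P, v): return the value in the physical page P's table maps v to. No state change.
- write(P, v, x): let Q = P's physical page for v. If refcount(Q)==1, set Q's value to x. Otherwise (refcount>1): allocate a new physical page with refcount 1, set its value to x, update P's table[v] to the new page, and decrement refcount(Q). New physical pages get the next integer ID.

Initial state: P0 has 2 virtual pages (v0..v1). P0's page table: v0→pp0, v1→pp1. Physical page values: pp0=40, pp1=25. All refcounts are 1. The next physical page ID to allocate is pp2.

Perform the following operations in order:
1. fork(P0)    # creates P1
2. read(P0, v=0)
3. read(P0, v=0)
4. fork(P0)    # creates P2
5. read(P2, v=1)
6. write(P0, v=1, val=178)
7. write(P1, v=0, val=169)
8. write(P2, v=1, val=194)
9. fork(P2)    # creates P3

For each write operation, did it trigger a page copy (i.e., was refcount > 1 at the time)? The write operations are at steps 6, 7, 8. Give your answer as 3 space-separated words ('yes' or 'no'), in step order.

Op 1: fork(P0) -> P1. 2 ppages; refcounts: pp0:2 pp1:2
Op 2: read(P0, v0) -> 40. No state change.
Op 3: read(P0, v0) -> 40. No state change.
Op 4: fork(P0) -> P2. 2 ppages; refcounts: pp0:3 pp1:3
Op 5: read(P2, v1) -> 25. No state change.
Op 6: write(P0, v1, 178). refcount(pp1)=3>1 -> COPY to pp2. 3 ppages; refcounts: pp0:3 pp1:2 pp2:1
Op 7: write(P1, v0, 169). refcount(pp0)=3>1 -> COPY to pp3. 4 ppages; refcounts: pp0:2 pp1:2 pp2:1 pp3:1
Op 8: write(P2, v1, 194). refcount(pp1)=2>1 -> COPY to pp4. 5 ppages; refcounts: pp0:2 pp1:1 pp2:1 pp3:1 pp4:1
Op 9: fork(P2) -> P3. 5 ppages; refcounts: pp0:3 pp1:1 pp2:1 pp3:1 pp4:2

yes yes yes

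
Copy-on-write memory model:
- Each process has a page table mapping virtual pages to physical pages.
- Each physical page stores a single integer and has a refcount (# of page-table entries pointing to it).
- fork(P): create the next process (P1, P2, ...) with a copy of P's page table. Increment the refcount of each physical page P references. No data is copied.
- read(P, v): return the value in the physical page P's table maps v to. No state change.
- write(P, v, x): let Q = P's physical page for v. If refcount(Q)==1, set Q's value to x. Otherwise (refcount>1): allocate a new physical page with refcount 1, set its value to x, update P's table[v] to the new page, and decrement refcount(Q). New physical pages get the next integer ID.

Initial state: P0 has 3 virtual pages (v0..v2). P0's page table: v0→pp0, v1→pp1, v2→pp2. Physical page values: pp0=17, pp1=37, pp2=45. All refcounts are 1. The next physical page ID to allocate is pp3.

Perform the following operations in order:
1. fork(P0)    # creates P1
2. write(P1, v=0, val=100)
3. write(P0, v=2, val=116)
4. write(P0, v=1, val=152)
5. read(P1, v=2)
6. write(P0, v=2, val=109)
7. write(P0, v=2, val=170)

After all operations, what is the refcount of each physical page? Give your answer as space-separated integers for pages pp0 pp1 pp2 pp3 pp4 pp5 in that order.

Answer: 1 1 1 1 1 1

Derivation:
Op 1: fork(P0) -> P1. 3 ppages; refcounts: pp0:2 pp1:2 pp2:2
Op 2: write(P1, v0, 100). refcount(pp0)=2>1 -> COPY to pp3. 4 ppages; refcounts: pp0:1 pp1:2 pp2:2 pp3:1
Op 3: write(P0, v2, 116). refcount(pp2)=2>1 -> COPY to pp4. 5 ppages; refcounts: pp0:1 pp1:2 pp2:1 pp3:1 pp4:1
Op 4: write(P0, v1, 152). refcount(pp1)=2>1 -> COPY to pp5. 6 ppages; refcounts: pp0:1 pp1:1 pp2:1 pp3:1 pp4:1 pp5:1
Op 5: read(P1, v2) -> 45. No state change.
Op 6: write(P0, v2, 109). refcount(pp4)=1 -> write in place. 6 ppages; refcounts: pp0:1 pp1:1 pp2:1 pp3:1 pp4:1 pp5:1
Op 7: write(P0, v2, 170). refcount(pp4)=1 -> write in place. 6 ppages; refcounts: pp0:1 pp1:1 pp2:1 pp3:1 pp4:1 pp5:1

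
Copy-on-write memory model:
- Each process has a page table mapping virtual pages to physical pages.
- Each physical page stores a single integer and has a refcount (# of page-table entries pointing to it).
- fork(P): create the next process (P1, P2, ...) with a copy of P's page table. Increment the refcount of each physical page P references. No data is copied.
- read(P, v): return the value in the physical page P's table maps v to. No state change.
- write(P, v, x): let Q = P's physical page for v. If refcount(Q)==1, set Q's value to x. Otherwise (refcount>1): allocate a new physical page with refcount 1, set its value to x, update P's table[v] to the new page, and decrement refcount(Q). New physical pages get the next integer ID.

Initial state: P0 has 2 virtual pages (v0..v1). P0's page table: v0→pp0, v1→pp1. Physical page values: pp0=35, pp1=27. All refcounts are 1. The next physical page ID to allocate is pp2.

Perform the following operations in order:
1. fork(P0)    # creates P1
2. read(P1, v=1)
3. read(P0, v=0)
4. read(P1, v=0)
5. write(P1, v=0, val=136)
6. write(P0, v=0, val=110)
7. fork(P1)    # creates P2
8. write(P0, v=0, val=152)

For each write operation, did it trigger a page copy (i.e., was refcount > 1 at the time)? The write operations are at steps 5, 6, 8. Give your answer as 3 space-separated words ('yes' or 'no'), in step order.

Op 1: fork(P0) -> P1. 2 ppages; refcounts: pp0:2 pp1:2
Op 2: read(P1, v1) -> 27. No state change.
Op 3: read(P0, v0) -> 35. No state change.
Op 4: read(P1, v0) -> 35. No state change.
Op 5: write(P1, v0, 136). refcount(pp0)=2>1 -> COPY to pp2. 3 ppages; refcounts: pp0:1 pp1:2 pp2:1
Op 6: write(P0, v0, 110). refcount(pp0)=1 -> write in place. 3 ppages; refcounts: pp0:1 pp1:2 pp2:1
Op 7: fork(P1) -> P2. 3 ppages; refcounts: pp0:1 pp1:3 pp2:2
Op 8: write(P0, v0, 152). refcount(pp0)=1 -> write in place. 3 ppages; refcounts: pp0:1 pp1:3 pp2:2

yes no no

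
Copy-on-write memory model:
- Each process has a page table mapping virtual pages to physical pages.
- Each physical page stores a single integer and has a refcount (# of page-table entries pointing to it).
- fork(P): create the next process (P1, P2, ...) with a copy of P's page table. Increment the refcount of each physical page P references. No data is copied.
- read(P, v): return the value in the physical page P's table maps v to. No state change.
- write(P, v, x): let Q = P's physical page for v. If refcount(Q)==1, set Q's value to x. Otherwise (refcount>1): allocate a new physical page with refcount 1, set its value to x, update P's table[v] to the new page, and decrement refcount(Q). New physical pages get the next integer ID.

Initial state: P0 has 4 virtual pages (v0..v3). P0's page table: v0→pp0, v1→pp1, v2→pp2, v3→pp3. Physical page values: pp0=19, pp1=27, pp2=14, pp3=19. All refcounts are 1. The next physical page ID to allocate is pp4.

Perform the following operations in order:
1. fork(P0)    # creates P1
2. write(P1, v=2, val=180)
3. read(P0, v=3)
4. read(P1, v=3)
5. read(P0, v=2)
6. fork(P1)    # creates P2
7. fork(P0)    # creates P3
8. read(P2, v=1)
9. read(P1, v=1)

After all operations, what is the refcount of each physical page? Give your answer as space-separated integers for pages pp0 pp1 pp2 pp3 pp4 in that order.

Op 1: fork(P0) -> P1. 4 ppages; refcounts: pp0:2 pp1:2 pp2:2 pp3:2
Op 2: write(P1, v2, 180). refcount(pp2)=2>1 -> COPY to pp4. 5 ppages; refcounts: pp0:2 pp1:2 pp2:1 pp3:2 pp4:1
Op 3: read(P0, v3) -> 19. No state change.
Op 4: read(P1, v3) -> 19. No state change.
Op 5: read(P0, v2) -> 14. No state change.
Op 6: fork(P1) -> P2. 5 ppages; refcounts: pp0:3 pp1:3 pp2:1 pp3:3 pp4:2
Op 7: fork(P0) -> P3. 5 ppages; refcounts: pp0:4 pp1:4 pp2:2 pp3:4 pp4:2
Op 8: read(P2, v1) -> 27. No state change.
Op 9: read(P1, v1) -> 27. No state change.

Answer: 4 4 2 4 2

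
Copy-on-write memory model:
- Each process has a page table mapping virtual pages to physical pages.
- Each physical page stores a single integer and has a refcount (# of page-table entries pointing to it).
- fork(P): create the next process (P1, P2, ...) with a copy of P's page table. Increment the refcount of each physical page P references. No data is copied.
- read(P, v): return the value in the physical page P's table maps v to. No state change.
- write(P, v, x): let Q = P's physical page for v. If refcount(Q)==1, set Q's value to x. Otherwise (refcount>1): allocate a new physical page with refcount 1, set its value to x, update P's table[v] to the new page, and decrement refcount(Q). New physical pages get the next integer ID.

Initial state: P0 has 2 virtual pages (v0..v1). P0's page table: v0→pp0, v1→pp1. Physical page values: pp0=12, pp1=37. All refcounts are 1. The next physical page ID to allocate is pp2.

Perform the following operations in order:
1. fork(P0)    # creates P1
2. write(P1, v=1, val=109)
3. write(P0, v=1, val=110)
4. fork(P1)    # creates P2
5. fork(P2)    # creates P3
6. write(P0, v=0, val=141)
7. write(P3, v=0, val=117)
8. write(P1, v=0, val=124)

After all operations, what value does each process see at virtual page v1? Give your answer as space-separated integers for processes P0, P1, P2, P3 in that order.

Op 1: fork(P0) -> P1. 2 ppages; refcounts: pp0:2 pp1:2
Op 2: write(P1, v1, 109). refcount(pp1)=2>1 -> COPY to pp2. 3 ppages; refcounts: pp0:2 pp1:1 pp2:1
Op 3: write(P0, v1, 110). refcount(pp1)=1 -> write in place. 3 ppages; refcounts: pp0:2 pp1:1 pp2:1
Op 4: fork(P1) -> P2. 3 ppages; refcounts: pp0:3 pp1:1 pp2:2
Op 5: fork(P2) -> P3. 3 ppages; refcounts: pp0:4 pp1:1 pp2:3
Op 6: write(P0, v0, 141). refcount(pp0)=4>1 -> COPY to pp3. 4 ppages; refcounts: pp0:3 pp1:1 pp2:3 pp3:1
Op 7: write(P3, v0, 117). refcount(pp0)=3>1 -> COPY to pp4. 5 ppages; refcounts: pp0:2 pp1:1 pp2:3 pp3:1 pp4:1
Op 8: write(P1, v0, 124). refcount(pp0)=2>1 -> COPY to pp5. 6 ppages; refcounts: pp0:1 pp1:1 pp2:3 pp3:1 pp4:1 pp5:1
P0: v1 -> pp1 = 110
P1: v1 -> pp2 = 109
P2: v1 -> pp2 = 109
P3: v1 -> pp2 = 109

Answer: 110 109 109 109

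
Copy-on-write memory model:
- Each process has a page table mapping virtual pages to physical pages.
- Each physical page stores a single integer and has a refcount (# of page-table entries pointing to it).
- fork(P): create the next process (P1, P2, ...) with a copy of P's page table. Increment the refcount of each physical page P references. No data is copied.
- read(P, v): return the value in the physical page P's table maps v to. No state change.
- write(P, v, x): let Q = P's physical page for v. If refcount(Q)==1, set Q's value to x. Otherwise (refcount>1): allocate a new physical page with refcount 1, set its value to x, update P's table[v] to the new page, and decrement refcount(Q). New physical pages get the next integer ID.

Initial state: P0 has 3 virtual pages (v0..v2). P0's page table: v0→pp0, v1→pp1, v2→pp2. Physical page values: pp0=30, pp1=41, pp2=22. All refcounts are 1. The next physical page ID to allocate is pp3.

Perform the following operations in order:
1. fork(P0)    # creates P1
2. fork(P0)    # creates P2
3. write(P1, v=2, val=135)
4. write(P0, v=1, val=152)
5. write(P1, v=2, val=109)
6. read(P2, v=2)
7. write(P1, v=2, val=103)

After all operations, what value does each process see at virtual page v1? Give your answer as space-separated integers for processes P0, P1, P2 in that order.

Op 1: fork(P0) -> P1. 3 ppages; refcounts: pp0:2 pp1:2 pp2:2
Op 2: fork(P0) -> P2. 3 ppages; refcounts: pp0:3 pp1:3 pp2:3
Op 3: write(P1, v2, 135). refcount(pp2)=3>1 -> COPY to pp3. 4 ppages; refcounts: pp0:3 pp1:3 pp2:2 pp3:1
Op 4: write(P0, v1, 152). refcount(pp1)=3>1 -> COPY to pp4. 5 ppages; refcounts: pp0:3 pp1:2 pp2:2 pp3:1 pp4:1
Op 5: write(P1, v2, 109). refcount(pp3)=1 -> write in place. 5 ppages; refcounts: pp0:3 pp1:2 pp2:2 pp3:1 pp4:1
Op 6: read(P2, v2) -> 22. No state change.
Op 7: write(P1, v2, 103). refcount(pp3)=1 -> write in place. 5 ppages; refcounts: pp0:3 pp1:2 pp2:2 pp3:1 pp4:1
P0: v1 -> pp4 = 152
P1: v1 -> pp1 = 41
P2: v1 -> pp1 = 41

Answer: 152 41 41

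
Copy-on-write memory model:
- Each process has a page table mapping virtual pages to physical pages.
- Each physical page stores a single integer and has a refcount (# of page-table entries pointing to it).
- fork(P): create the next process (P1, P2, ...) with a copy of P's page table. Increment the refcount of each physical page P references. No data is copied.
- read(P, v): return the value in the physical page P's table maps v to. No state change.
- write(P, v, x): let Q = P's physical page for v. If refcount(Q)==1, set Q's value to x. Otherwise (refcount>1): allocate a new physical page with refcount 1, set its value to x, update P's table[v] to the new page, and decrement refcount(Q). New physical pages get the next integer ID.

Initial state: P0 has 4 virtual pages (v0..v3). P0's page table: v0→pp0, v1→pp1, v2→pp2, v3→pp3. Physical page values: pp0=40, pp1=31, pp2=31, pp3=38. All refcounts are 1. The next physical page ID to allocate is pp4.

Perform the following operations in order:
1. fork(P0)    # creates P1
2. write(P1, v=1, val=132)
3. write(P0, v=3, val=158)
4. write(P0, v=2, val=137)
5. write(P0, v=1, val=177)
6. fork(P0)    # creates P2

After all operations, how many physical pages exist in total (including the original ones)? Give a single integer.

Op 1: fork(P0) -> P1. 4 ppages; refcounts: pp0:2 pp1:2 pp2:2 pp3:2
Op 2: write(P1, v1, 132). refcount(pp1)=2>1 -> COPY to pp4. 5 ppages; refcounts: pp0:2 pp1:1 pp2:2 pp3:2 pp4:1
Op 3: write(P0, v3, 158). refcount(pp3)=2>1 -> COPY to pp5. 6 ppages; refcounts: pp0:2 pp1:1 pp2:2 pp3:1 pp4:1 pp5:1
Op 4: write(P0, v2, 137). refcount(pp2)=2>1 -> COPY to pp6. 7 ppages; refcounts: pp0:2 pp1:1 pp2:1 pp3:1 pp4:1 pp5:1 pp6:1
Op 5: write(P0, v1, 177). refcount(pp1)=1 -> write in place. 7 ppages; refcounts: pp0:2 pp1:1 pp2:1 pp3:1 pp4:1 pp5:1 pp6:1
Op 6: fork(P0) -> P2. 7 ppages; refcounts: pp0:3 pp1:2 pp2:1 pp3:1 pp4:1 pp5:2 pp6:2

Answer: 7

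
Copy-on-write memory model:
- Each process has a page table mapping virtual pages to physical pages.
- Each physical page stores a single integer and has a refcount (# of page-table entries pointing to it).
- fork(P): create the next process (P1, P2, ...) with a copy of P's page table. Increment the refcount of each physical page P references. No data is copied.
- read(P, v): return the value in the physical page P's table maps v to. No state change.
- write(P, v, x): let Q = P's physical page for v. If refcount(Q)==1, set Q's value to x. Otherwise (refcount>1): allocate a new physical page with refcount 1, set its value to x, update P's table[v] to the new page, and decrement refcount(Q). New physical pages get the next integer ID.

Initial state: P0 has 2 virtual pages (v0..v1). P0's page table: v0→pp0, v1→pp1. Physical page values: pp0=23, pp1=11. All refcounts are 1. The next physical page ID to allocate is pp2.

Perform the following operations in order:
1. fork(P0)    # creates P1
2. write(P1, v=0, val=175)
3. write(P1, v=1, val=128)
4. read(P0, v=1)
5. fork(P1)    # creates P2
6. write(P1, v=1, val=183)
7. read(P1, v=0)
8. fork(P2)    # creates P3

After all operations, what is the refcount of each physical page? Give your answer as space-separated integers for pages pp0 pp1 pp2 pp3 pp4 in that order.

Op 1: fork(P0) -> P1. 2 ppages; refcounts: pp0:2 pp1:2
Op 2: write(P1, v0, 175). refcount(pp0)=2>1 -> COPY to pp2. 3 ppages; refcounts: pp0:1 pp1:2 pp2:1
Op 3: write(P1, v1, 128). refcount(pp1)=2>1 -> COPY to pp3. 4 ppages; refcounts: pp0:1 pp1:1 pp2:1 pp3:1
Op 4: read(P0, v1) -> 11. No state change.
Op 5: fork(P1) -> P2. 4 ppages; refcounts: pp0:1 pp1:1 pp2:2 pp3:2
Op 6: write(P1, v1, 183). refcount(pp3)=2>1 -> COPY to pp4. 5 ppages; refcounts: pp0:1 pp1:1 pp2:2 pp3:1 pp4:1
Op 7: read(P1, v0) -> 175. No state change.
Op 8: fork(P2) -> P3. 5 ppages; refcounts: pp0:1 pp1:1 pp2:3 pp3:2 pp4:1

Answer: 1 1 3 2 1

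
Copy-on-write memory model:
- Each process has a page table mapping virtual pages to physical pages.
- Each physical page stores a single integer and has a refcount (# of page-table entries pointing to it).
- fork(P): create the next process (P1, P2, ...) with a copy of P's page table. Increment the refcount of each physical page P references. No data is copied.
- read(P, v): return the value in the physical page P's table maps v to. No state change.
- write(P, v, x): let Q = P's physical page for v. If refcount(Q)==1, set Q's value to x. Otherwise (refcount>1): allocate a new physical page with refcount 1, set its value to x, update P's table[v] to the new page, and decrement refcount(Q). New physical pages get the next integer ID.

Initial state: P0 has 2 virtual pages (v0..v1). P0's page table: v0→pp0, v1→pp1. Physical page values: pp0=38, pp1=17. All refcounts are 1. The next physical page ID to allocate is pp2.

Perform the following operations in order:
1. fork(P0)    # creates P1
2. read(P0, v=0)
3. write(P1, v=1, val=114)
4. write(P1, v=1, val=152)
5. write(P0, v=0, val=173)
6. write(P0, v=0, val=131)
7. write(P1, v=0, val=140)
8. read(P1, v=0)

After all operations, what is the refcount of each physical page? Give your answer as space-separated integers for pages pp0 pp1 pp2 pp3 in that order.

Answer: 1 1 1 1

Derivation:
Op 1: fork(P0) -> P1. 2 ppages; refcounts: pp0:2 pp1:2
Op 2: read(P0, v0) -> 38. No state change.
Op 3: write(P1, v1, 114). refcount(pp1)=2>1 -> COPY to pp2. 3 ppages; refcounts: pp0:2 pp1:1 pp2:1
Op 4: write(P1, v1, 152). refcount(pp2)=1 -> write in place. 3 ppages; refcounts: pp0:2 pp1:1 pp2:1
Op 5: write(P0, v0, 173). refcount(pp0)=2>1 -> COPY to pp3. 4 ppages; refcounts: pp0:1 pp1:1 pp2:1 pp3:1
Op 6: write(P0, v0, 131). refcount(pp3)=1 -> write in place. 4 ppages; refcounts: pp0:1 pp1:1 pp2:1 pp3:1
Op 7: write(P1, v0, 140). refcount(pp0)=1 -> write in place. 4 ppages; refcounts: pp0:1 pp1:1 pp2:1 pp3:1
Op 8: read(P1, v0) -> 140. No state change.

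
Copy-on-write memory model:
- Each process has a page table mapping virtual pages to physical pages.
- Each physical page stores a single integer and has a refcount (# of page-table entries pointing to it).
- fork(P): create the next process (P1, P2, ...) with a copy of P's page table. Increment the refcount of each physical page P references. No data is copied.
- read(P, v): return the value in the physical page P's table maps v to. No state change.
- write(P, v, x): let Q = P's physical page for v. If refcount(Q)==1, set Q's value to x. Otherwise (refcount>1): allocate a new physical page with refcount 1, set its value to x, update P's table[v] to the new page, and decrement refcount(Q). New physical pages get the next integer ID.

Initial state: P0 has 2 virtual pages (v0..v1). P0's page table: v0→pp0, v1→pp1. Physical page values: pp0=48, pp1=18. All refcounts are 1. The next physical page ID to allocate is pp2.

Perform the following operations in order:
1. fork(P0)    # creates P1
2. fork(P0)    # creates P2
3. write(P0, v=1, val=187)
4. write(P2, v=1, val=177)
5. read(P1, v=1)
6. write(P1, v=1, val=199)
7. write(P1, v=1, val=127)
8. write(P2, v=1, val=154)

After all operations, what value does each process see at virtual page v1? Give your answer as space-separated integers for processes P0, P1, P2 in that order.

Answer: 187 127 154

Derivation:
Op 1: fork(P0) -> P1. 2 ppages; refcounts: pp0:2 pp1:2
Op 2: fork(P0) -> P2. 2 ppages; refcounts: pp0:3 pp1:3
Op 3: write(P0, v1, 187). refcount(pp1)=3>1 -> COPY to pp2. 3 ppages; refcounts: pp0:3 pp1:2 pp2:1
Op 4: write(P2, v1, 177). refcount(pp1)=2>1 -> COPY to pp3. 4 ppages; refcounts: pp0:3 pp1:1 pp2:1 pp3:1
Op 5: read(P1, v1) -> 18. No state change.
Op 6: write(P1, v1, 199). refcount(pp1)=1 -> write in place. 4 ppages; refcounts: pp0:3 pp1:1 pp2:1 pp3:1
Op 7: write(P1, v1, 127). refcount(pp1)=1 -> write in place. 4 ppages; refcounts: pp0:3 pp1:1 pp2:1 pp3:1
Op 8: write(P2, v1, 154). refcount(pp3)=1 -> write in place. 4 ppages; refcounts: pp0:3 pp1:1 pp2:1 pp3:1
P0: v1 -> pp2 = 187
P1: v1 -> pp1 = 127
P2: v1 -> pp3 = 154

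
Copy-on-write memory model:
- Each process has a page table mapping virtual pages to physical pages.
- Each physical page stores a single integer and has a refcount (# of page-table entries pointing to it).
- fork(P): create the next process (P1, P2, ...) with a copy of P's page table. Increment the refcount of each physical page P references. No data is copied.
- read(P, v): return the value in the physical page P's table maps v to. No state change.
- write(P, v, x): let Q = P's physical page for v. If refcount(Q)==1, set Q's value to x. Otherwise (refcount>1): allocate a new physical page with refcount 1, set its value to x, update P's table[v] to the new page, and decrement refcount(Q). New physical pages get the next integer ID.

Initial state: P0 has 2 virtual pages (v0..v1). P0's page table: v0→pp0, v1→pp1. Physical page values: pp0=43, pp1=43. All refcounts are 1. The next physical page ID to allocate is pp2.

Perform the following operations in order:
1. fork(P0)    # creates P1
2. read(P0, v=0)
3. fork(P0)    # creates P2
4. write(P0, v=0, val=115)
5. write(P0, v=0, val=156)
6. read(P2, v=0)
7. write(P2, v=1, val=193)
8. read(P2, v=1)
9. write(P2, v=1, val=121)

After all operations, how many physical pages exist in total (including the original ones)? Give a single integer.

Op 1: fork(P0) -> P1. 2 ppages; refcounts: pp0:2 pp1:2
Op 2: read(P0, v0) -> 43. No state change.
Op 3: fork(P0) -> P2. 2 ppages; refcounts: pp0:3 pp1:3
Op 4: write(P0, v0, 115). refcount(pp0)=3>1 -> COPY to pp2. 3 ppages; refcounts: pp0:2 pp1:3 pp2:1
Op 5: write(P0, v0, 156). refcount(pp2)=1 -> write in place. 3 ppages; refcounts: pp0:2 pp1:3 pp2:1
Op 6: read(P2, v0) -> 43. No state change.
Op 7: write(P2, v1, 193). refcount(pp1)=3>1 -> COPY to pp3. 4 ppages; refcounts: pp0:2 pp1:2 pp2:1 pp3:1
Op 8: read(P2, v1) -> 193. No state change.
Op 9: write(P2, v1, 121). refcount(pp3)=1 -> write in place. 4 ppages; refcounts: pp0:2 pp1:2 pp2:1 pp3:1

Answer: 4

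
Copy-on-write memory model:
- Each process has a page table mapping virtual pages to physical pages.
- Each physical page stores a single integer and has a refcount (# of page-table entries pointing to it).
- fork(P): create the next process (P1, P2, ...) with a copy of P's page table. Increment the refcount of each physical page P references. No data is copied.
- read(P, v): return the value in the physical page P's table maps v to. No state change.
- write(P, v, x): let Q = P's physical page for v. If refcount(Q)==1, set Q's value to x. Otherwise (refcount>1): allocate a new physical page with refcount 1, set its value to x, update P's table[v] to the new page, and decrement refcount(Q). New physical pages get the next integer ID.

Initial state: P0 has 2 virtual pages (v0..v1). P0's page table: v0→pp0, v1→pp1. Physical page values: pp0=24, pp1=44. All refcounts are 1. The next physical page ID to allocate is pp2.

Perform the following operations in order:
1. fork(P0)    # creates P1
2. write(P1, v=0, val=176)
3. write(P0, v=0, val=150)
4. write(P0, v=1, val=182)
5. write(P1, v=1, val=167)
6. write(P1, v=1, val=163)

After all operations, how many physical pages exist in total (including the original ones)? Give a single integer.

Op 1: fork(P0) -> P1. 2 ppages; refcounts: pp0:2 pp1:2
Op 2: write(P1, v0, 176). refcount(pp0)=2>1 -> COPY to pp2. 3 ppages; refcounts: pp0:1 pp1:2 pp2:1
Op 3: write(P0, v0, 150). refcount(pp0)=1 -> write in place. 3 ppages; refcounts: pp0:1 pp1:2 pp2:1
Op 4: write(P0, v1, 182). refcount(pp1)=2>1 -> COPY to pp3. 4 ppages; refcounts: pp0:1 pp1:1 pp2:1 pp3:1
Op 5: write(P1, v1, 167). refcount(pp1)=1 -> write in place. 4 ppages; refcounts: pp0:1 pp1:1 pp2:1 pp3:1
Op 6: write(P1, v1, 163). refcount(pp1)=1 -> write in place. 4 ppages; refcounts: pp0:1 pp1:1 pp2:1 pp3:1

Answer: 4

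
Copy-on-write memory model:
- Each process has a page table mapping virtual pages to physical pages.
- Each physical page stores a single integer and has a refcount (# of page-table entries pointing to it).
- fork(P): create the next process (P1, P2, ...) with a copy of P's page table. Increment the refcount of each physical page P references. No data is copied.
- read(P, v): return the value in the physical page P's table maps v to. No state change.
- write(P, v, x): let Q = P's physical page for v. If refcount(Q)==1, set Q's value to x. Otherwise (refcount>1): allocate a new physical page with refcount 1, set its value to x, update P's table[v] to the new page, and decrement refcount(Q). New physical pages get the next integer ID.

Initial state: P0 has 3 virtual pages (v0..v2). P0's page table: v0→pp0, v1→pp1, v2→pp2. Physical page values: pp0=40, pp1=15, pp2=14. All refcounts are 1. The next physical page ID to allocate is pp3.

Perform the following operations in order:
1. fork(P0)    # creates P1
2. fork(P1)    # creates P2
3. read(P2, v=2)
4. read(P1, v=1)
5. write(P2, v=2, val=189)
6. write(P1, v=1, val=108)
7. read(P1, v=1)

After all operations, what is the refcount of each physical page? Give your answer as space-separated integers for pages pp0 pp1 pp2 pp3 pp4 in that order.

Answer: 3 2 2 1 1

Derivation:
Op 1: fork(P0) -> P1. 3 ppages; refcounts: pp0:2 pp1:2 pp2:2
Op 2: fork(P1) -> P2. 3 ppages; refcounts: pp0:3 pp1:3 pp2:3
Op 3: read(P2, v2) -> 14. No state change.
Op 4: read(P1, v1) -> 15. No state change.
Op 5: write(P2, v2, 189). refcount(pp2)=3>1 -> COPY to pp3. 4 ppages; refcounts: pp0:3 pp1:3 pp2:2 pp3:1
Op 6: write(P1, v1, 108). refcount(pp1)=3>1 -> COPY to pp4. 5 ppages; refcounts: pp0:3 pp1:2 pp2:2 pp3:1 pp4:1
Op 7: read(P1, v1) -> 108. No state change.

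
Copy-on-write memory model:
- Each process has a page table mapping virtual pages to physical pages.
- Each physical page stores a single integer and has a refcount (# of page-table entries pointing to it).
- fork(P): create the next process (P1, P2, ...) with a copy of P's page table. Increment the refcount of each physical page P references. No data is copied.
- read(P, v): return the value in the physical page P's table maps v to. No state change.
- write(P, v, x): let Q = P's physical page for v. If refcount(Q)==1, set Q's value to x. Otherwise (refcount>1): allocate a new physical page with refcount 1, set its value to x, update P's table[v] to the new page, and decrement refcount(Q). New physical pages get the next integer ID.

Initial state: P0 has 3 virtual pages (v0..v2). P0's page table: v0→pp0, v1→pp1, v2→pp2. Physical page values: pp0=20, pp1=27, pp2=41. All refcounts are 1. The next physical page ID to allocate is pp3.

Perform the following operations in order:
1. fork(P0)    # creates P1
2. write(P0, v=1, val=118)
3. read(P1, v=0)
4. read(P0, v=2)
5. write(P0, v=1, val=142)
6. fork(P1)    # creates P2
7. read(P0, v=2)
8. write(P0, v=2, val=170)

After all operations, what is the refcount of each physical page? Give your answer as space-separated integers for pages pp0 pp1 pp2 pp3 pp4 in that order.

Op 1: fork(P0) -> P1. 3 ppages; refcounts: pp0:2 pp1:2 pp2:2
Op 2: write(P0, v1, 118). refcount(pp1)=2>1 -> COPY to pp3. 4 ppages; refcounts: pp0:2 pp1:1 pp2:2 pp3:1
Op 3: read(P1, v0) -> 20. No state change.
Op 4: read(P0, v2) -> 41. No state change.
Op 5: write(P0, v1, 142). refcount(pp3)=1 -> write in place. 4 ppages; refcounts: pp0:2 pp1:1 pp2:2 pp3:1
Op 6: fork(P1) -> P2. 4 ppages; refcounts: pp0:3 pp1:2 pp2:3 pp3:1
Op 7: read(P0, v2) -> 41. No state change.
Op 8: write(P0, v2, 170). refcount(pp2)=3>1 -> COPY to pp4. 5 ppages; refcounts: pp0:3 pp1:2 pp2:2 pp3:1 pp4:1

Answer: 3 2 2 1 1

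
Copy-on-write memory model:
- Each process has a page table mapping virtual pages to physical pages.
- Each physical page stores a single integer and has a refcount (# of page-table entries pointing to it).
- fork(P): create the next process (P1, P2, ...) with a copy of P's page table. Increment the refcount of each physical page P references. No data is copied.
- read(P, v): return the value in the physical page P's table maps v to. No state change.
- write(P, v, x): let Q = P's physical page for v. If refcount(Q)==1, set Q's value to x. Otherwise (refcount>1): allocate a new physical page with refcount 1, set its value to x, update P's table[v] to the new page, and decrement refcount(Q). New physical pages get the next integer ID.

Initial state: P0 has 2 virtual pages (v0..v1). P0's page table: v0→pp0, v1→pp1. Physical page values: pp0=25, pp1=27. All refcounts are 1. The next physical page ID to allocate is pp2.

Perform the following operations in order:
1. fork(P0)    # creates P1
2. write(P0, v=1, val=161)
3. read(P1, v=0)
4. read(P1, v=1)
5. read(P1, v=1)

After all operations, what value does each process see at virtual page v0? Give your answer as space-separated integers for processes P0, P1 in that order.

Op 1: fork(P0) -> P1. 2 ppages; refcounts: pp0:2 pp1:2
Op 2: write(P0, v1, 161). refcount(pp1)=2>1 -> COPY to pp2. 3 ppages; refcounts: pp0:2 pp1:1 pp2:1
Op 3: read(P1, v0) -> 25. No state change.
Op 4: read(P1, v1) -> 27. No state change.
Op 5: read(P1, v1) -> 27. No state change.
P0: v0 -> pp0 = 25
P1: v0 -> pp0 = 25

Answer: 25 25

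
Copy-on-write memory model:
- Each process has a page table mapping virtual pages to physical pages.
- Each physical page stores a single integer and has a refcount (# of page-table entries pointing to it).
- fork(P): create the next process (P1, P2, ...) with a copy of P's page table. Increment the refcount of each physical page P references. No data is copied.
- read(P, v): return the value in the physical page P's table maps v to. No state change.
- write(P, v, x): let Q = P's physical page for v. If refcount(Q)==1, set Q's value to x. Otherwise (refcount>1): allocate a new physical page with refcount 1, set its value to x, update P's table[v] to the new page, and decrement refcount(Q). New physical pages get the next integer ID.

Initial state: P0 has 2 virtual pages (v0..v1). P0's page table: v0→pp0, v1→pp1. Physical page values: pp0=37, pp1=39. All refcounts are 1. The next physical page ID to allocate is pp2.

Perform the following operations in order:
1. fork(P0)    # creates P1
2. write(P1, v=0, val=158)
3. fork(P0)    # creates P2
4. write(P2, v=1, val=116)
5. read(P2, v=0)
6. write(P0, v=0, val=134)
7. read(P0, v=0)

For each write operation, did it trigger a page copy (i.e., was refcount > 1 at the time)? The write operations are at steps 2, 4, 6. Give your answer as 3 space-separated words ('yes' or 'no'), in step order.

Op 1: fork(P0) -> P1. 2 ppages; refcounts: pp0:2 pp1:2
Op 2: write(P1, v0, 158). refcount(pp0)=2>1 -> COPY to pp2. 3 ppages; refcounts: pp0:1 pp1:2 pp2:1
Op 3: fork(P0) -> P2. 3 ppages; refcounts: pp0:2 pp1:3 pp2:1
Op 4: write(P2, v1, 116). refcount(pp1)=3>1 -> COPY to pp3. 4 ppages; refcounts: pp0:2 pp1:2 pp2:1 pp3:1
Op 5: read(P2, v0) -> 37. No state change.
Op 6: write(P0, v0, 134). refcount(pp0)=2>1 -> COPY to pp4. 5 ppages; refcounts: pp0:1 pp1:2 pp2:1 pp3:1 pp4:1
Op 7: read(P0, v0) -> 134. No state change.

yes yes yes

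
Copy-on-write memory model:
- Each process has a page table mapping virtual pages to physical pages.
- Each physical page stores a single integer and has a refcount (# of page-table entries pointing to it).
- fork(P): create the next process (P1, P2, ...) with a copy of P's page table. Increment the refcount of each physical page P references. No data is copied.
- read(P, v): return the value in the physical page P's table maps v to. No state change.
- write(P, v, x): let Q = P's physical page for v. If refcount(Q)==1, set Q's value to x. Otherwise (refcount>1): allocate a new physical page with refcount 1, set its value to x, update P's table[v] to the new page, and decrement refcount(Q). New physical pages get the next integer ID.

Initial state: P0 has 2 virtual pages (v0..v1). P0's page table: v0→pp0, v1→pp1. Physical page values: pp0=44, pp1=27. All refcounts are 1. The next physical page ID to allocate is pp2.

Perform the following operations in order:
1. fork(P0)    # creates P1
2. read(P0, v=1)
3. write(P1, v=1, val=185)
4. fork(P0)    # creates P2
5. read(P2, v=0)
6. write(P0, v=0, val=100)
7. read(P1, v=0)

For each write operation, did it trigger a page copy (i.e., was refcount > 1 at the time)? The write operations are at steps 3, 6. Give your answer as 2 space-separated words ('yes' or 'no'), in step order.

Op 1: fork(P0) -> P1. 2 ppages; refcounts: pp0:2 pp1:2
Op 2: read(P0, v1) -> 27. No state change.
Op 3: write(P1, v1, 185). refcount(pp1)=2>1 -> COPY to pp2. 3 ppages; refcounts: pp0:2 pp1:1 pp2:1
Op 4: fork(P0) -> P2. 3 ppages; refcounts: pp0:3 pp1:2 pp2:1
Op 5: read(P2, v0) -> 44. No state change.
Op 6: write(P0, v0, 100). refcount(pp0)=3>1 -> COPY to pp3. 4 ppages; refcounts: pp0:2 pp1:2 pp2:1 pp3:1
Op 7: read(P1, v0) -> 44. No state change.

yes yes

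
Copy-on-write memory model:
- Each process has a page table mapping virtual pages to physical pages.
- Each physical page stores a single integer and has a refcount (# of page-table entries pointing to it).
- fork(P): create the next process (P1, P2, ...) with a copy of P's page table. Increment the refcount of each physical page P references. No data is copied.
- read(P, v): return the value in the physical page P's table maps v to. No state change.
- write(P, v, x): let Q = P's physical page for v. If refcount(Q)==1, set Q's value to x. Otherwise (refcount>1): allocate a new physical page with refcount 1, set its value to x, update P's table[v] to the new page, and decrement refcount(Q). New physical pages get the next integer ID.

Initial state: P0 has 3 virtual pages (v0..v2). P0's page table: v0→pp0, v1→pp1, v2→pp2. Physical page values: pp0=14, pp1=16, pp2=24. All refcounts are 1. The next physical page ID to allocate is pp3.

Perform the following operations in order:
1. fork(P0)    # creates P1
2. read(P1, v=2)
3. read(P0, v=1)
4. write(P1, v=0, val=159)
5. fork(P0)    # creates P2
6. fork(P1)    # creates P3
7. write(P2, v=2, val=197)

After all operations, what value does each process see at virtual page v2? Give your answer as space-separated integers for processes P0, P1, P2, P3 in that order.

Op 1: fork(P0) -> P1. 3 ppages; refcounts: pp0:2 pp1:2 pp2:2
Op 2: read(P1, v2) -> 24. No state change.
Op 3: read(P0, v1) -> 16. No state change.
Op 4: write(P1, v0, 159). refcount(pp0)=2>1 -> COPY to pp3. 4 ppages; refcounts: pp0:1 pp1:2 pp2:2 pp3:1
Op 5: fork(P0) -> P2. 4 ppages; refcounts: pp0:2 pp1:3 pp2:3 pp3:1
Op 6: fork(P1) -> P3. 4 ppages; refcounts: pp0:2 pp1:4 pp2:4 pp3:2
Op 7: write(P2, v2, 197). refcount(pp2)=4>1 -> COPY to pp4. 5 ppages; refcounts: pp0:2 pp1:4 pp2:3 pp3:2 pp4:1
P0: v2 -> pp2 = 24
P1: v2 -> pp2 = 24
P2: v2 -> pp4 = 197
P3: v2 -> pp2 = 24

Answer: 24 24 197 24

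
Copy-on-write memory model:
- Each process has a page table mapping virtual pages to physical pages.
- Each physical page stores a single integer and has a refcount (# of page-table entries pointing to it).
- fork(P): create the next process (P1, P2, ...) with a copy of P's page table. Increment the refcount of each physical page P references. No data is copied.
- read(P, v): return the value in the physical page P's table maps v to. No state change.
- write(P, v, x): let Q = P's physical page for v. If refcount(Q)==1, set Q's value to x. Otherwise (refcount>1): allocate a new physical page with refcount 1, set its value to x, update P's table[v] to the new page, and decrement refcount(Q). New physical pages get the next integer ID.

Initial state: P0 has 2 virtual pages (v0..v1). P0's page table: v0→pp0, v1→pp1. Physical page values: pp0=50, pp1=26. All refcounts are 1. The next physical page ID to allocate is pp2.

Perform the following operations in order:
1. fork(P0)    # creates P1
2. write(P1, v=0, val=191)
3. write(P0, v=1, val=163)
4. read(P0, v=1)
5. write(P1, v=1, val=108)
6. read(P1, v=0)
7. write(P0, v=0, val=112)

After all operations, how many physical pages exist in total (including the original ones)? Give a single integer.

Answer: 4

Derivation:
Op 1: fork(P0) -> P1. 2 ppages; refcounts: pp0:2 pp1:2
Op 2: write(P1, v0, 191). refcount(pp0)=2>1 -> COPY to pp2. 3 ppages; refcounts: pp0:1 pp1:2 pp2:1
Op 3: write(P0, v1, 163). refcount(pp1)=2>1 -> COPY to pp3. 4 ppages; refcounts: pp0:1 pp1:1 pp2:1 pp3:1
Op 4: read(P0, v1) -> 163. No state change.
Op 5: write(P1, v1, 108). refcount(pp1)=1 -> write in place. 4 ppages; refcounts: pp0:1 pp1:1 pp2:1 pp3:1
Op 6: read(P1, v0) -> 191. No state change.
Op 7: write(P0, v0, 112). refcount(pp0)=1 -> write in place. 4 ppages; refcounts: pp0:1 pp1:1 pp2:1 pp3:1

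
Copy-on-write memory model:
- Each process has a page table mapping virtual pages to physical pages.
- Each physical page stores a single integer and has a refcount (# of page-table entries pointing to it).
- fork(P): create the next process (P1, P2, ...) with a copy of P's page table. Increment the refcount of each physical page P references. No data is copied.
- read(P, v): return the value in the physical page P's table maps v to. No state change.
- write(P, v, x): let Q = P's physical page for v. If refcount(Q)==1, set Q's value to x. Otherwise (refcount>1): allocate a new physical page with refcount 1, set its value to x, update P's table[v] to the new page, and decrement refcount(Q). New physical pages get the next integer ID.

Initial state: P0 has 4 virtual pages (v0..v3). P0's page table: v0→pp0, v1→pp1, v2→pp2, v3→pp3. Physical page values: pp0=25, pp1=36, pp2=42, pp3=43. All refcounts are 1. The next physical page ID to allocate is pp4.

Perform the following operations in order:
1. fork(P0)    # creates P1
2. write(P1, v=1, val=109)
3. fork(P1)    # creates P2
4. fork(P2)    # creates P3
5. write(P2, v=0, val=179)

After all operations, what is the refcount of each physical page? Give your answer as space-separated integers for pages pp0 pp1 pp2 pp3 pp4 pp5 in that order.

Answer: 3 1 4 4 3 1

Derivation:
Op 1: fork(P0) -> P1. 4 ppages; refcounts: pp0:2 pp1:2 pp2:2 pp3:2
Op 2: write(P1, v1, 109). refcount(pp1)=2>1 -> COPY to pp4. 5 ppages; refcounts: pp0:2 pp1:1 pp2:2 pp3:2 pp4:1
Op 3: fork(P1) -> P2. 5 ppages; refcounts: pp0:3 pp1:1 pp2:3 pp3:3 pp4:2
Op 4: fork(P2) -> P3. 5 ppages; refcounts: pp0:4 pp1:1 pp2:4 pp3:4 pp4:3
Op 5: write(P2, v0, 179). refcount(pp0)=4>1 -> COPY to pp5. 6 ppages; refcounts: pp0:3 pp1:1 pp2:4 pp3:4 pp4:3 pp5:1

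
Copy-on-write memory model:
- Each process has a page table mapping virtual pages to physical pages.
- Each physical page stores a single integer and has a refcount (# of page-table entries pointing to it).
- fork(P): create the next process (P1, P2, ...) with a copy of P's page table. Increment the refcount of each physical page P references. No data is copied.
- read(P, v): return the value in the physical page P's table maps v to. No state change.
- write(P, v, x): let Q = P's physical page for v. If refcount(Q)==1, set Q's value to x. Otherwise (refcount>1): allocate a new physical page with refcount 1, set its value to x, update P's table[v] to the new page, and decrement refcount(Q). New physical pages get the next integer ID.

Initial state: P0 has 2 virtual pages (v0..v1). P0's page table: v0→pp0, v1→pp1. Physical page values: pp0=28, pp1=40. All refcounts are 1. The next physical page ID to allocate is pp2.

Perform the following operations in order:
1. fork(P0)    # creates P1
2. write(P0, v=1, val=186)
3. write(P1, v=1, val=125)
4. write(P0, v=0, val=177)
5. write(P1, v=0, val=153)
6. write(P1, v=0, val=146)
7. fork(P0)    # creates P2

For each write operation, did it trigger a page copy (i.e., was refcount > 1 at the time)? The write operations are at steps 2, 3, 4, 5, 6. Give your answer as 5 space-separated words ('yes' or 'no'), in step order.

Op 1: fork(P0) -> P1. 2 ppages; refcounts: pp0:2 pp1:2
Op 2: write(P0, v1, 186). refcount(pp1)=2>1 -> COPY to pp2. 3 ppages; refcounts: pp0:2 pp1:1 pp2:1
Op 3: write(P1, v1, 125). refcount(pp1)=1 -> write in place. 3 ppages; refcounts: pp0:2 pp1:1 pp2:1
Op 4: write(P0, v0, 177). refcount(pp0)=2>1 -> COPY to pp3. 4 ppages; refcounts: pp0:1 pp1:1 pp2:1 pp3:1
Op 5: write(P1, v0, 153). refcount(pp0)=1 -> write in place. 4 ppages; refcounts: pp0:1 pp1:1 pp2:1 pp3:1
Op 6: write(P1, v0, 146). refcount(pp0)=1 -> write in place. 4 ppages; refcounts: pp0:1 pp1:1 pp2:1 pp3:1
Op 7: fork(P0) -> P2. 4 ppages; refcounts: pp0:1 pp1:1 pp2:2 pp3:2

yes no yes no no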